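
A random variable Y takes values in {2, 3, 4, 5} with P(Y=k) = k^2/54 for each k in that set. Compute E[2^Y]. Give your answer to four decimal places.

E[2^Y] = Σ 2^y·P(Y=y)
 = 4·2/27 + 8·1/6 + 16·8/27 + 32·25/54
 = 8/27 + 4/3 + 128/27 + 400/27
 = 572/27

21.1852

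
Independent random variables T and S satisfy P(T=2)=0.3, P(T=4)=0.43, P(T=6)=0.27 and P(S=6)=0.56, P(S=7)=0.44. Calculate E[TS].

25.3736

E[TS] = Σ_t Σ_s ts · P(T=t)P(S=s)
 = 12·0.168 + 14·0.132 + 24·0.2408 + 28·0.1892 + 36·0.1512 + 42·0.1188
 = 2.016 + 1.848 + 5.7792 + 5.2976 + 5.4432 + 4.9896
 = 25.3736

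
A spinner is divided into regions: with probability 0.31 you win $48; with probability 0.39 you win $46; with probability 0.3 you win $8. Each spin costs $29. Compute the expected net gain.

6.22

E[payout] = 48·0.31 + 46·0.39 + 8·0.3
 = 14.88 + 17.94 + 2.4
 = 35.22
Net = 35.22 - 29 = 6.22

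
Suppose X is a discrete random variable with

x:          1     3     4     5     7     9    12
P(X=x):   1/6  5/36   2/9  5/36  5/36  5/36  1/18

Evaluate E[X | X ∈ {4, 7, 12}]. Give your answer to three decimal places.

P(X ∈ {4, 7, 12}) = 2/9 + 5/36 + 1/18 = 5/12.
E[X | X ∈ {4, 7, 12}] = [4·2/9 + 7·5/36 + 12·1/18] / (5/12)
 = 91/36 / (5/12)
 = 91/15

6.067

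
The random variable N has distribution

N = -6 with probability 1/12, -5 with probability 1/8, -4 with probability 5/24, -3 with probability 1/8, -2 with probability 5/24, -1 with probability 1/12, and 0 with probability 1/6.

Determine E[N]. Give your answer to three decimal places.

-2.833

E[N] = Σ n·P(N=n)
 = (-6)·1/12 + (-5)·1/8 + (-4)·5/24 + (-3)·1/8 + (-2)·5/24 + (-1)·1/12 + 0·1/6
 = (-1/2) + (-5/8) + (-5/6) + (-3/8) + (-5/12) + (-1/12) + 0
 = -17/6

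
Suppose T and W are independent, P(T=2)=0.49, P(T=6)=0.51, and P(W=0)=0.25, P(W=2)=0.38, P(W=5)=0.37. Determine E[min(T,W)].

2.0661

E[min(T,W)] = Σ_t Σ_w min(t,w) · P(T=t)P(W=w)
 = 0·0.1225 + 2·0.1862 + 2·0.1813 + 0·0.1275 + 2·0.1938 + 5·0.1887
 = 0 + 0.3724 + 0.3626 + 0 + 0.3876 + 0.9435
 = 2.0661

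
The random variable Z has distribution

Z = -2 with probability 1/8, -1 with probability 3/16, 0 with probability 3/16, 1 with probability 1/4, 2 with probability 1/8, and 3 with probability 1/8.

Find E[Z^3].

3.4375

E[Z^3] = Σ z^3·P(Z=z)
 = (-8)·1/8 + (-1)·3/16 + 0·3/16 + 1·1/4 + 8·1/8 + 27·1/8
 = (-1) + (-3/16) + 0 + 1/4 + 1 + 27/8
 = 55/16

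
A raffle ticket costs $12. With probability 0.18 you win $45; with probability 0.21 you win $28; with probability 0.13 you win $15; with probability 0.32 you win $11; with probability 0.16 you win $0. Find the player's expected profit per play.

E[payout] = 45·0.18 + 28·0.21 + 15·0.13 + 11·0.32 + 0·0.16
 = 8.1 + 5.88 + 1.95 + 3.52 + 0
 = 19.45
Net = 19.45 - 12 = 7.45

7.45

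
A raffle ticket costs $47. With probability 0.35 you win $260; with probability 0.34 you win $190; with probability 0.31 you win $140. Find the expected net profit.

E[payout] = 260·0.35 + 190·0.34 + 140·0.31
 = 91 + 64.6 + 43.4
 = 199
Net = 199 - 47 = 152

152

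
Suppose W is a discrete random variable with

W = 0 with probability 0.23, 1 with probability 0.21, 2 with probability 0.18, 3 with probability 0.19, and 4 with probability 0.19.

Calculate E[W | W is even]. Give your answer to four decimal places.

1.8667

P(W is even) = 0.23 + 0.18 + 0.19 = 0.6.
E[W | W is even] = [0·0.23 + 2·0.18 + 4·0.19] / 0.6
 = 1.12 / 0.6
 = 28/15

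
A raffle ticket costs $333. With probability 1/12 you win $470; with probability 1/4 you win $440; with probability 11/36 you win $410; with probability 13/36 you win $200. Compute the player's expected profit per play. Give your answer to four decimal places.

E[payout] = 470·1/12 + 440·1/4 + 410·11/36 + 200·13/36
 = 235/6 + 110 + 2255/18 + 650/9
 = 1040/3
Net = 1040/3 - 333 = 41/3

13.6667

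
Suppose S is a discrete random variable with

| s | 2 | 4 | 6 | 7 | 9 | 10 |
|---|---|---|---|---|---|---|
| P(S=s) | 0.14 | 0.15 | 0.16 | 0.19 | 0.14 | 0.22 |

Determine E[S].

6.63

E[S] = Σ s·P(S=s)
 = 2·0.14 + 4·0.15 + 6·0.16 + 7·0.19 + 9·0.14 + 10·0.22
 = 0.28 + 0.6 + 0.96 + 1.33 + 1.26 + 2.2
 = 6.63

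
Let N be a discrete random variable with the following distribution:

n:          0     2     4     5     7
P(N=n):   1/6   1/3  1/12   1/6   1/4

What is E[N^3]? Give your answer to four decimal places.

E[N^3] = Σ n^3·P(N=n)
 = 0·1/6 + 8·1/3 + 64·1/12 + 125·1/6 + 343·1/4
 = 0 + 8/3 + 16/3 + 125/6 + 343/4
 = 1375/12

114.5833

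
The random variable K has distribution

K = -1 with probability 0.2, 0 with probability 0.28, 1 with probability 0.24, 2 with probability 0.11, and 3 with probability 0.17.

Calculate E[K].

0.77

E[K] = Σ k·P(K=k)
 = (-1)·0.2 + 0·0.28 + 1·0.24 + 2·0.11 + 3·0.17
 = (-0.2) + 0 + 0.24 + 0.22 + 0.51
 = 0.77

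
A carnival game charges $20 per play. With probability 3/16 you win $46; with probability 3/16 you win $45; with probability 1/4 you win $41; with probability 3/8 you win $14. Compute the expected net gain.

E[payout] = 46·3/16 + 45·3/16 + 41·1/4 + 14·3/8
 = 69/8 + 135/16 + 41/4 + 21/4
 = 521/16
Net = 521/16 - 20 = 201/16

12.5625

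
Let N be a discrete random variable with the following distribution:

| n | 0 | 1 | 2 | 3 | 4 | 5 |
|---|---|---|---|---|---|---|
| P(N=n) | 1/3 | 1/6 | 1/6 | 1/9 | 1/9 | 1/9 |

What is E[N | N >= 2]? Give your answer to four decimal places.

P(N >= 2) = 1/6 + 1/9 + 1/9 + 1/9 = 1/2.
E[N | N >= 2] = [2·1/6 + 3·1/9 + 4·1/9 + 5·1/9] / (1/2)
 = 5/3 / (1/2)
 = 10/3

3.3333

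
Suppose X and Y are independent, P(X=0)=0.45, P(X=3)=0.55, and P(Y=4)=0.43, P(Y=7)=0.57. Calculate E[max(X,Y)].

5.71

E[max(X,Y)] = Σ_x Σ_y max(x,y) · P(X=x)P(Y=y)
 = 4·0.1935 + 7·0.2565 + 4·0.2365 + 7·0.3135
 = 0.774 + 1.7955 + 0.946 + 2.1945
 = 5.71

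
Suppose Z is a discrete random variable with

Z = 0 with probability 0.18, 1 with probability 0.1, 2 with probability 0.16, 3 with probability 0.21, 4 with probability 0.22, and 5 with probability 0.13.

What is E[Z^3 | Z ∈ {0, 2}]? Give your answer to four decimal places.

3.7647

P(Z ∈ {0, 2}) = 0.18 + 0.16 = 0.34.
E[Z^3 | Z ∈ {0, 2}] = [0·0.18 + 8·0.16] / 0.34
 = 1.28 / 0.34
 = 64/17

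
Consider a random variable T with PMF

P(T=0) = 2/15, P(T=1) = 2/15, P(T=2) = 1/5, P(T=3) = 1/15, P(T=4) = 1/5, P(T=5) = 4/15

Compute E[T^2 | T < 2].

P(T < 2) = 2/15 + 2/15 = 4/15.
E[T^2 | T < 2] = [0·2/15 + 1·2/15] / (4/15)
 = 2/15 / (4/15)
 = 1/2

0.5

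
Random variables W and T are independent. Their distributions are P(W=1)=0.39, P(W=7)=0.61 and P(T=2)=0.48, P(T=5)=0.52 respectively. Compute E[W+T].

8.22

E[W+T] = Σ_w Σ_t (w+t) · P(W=w)P(T=t)
 = 3·0.1872 + 6·0.2028 + 9·0.2928 + 12·0.3172
 = 0.5616 + 1.2168 + 2.6352 + 3.8064
 = 8.22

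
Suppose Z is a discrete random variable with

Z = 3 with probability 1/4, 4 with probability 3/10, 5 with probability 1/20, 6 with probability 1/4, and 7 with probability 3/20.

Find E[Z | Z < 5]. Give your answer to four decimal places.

P(Z < 5) = 1/4 + 3/10 = 11/20.
E[Z | Z < 5] = [3·1/4 + 4·3/10] / (11/20)
 = 39/20 / (11/20)
 = 39/11

3.5455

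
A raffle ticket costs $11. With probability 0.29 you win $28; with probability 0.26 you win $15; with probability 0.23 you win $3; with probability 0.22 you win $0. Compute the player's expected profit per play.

E[payout] = 28·0.29 + 15·0.26 + 3·0.23 + 0·0.22
 = 8.12 + 3.9 + 0.69 + 0
 = 12.71
Net = 12.71 - 11 = 1.71

1.71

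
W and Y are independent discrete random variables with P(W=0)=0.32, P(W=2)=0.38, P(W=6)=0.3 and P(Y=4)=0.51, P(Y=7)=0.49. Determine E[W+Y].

E[W+Y] = Σ_w Σ_y (w+y) · P(W=w)P(Y=y)
 = 4·0.1632 + 7·0.1568 + 6·0.1938 + 9·0.1862 + 10·0.153 + 13·0.147
 = 0.6528 + 1.0976 + 1.1628 + 1.6758 + 1.53 + 1.911
 = 8.03

8.03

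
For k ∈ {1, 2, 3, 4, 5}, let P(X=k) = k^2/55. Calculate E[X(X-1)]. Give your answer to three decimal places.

13.709

E[X(X-1)] = Σ x(x-1)·P(X=x)
 = 0·1/55 + 2·4/55 + 6·9/55 + 12·16/55 + 20·5/11
 = 0 + 8/55 + 54/55 + 192/55 + 100/11
 = 754/55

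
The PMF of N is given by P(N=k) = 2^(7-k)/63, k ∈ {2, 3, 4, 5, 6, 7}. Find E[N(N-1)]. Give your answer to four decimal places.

6.9524

E[N(N-1)] = Σ n(n-1)·P(N=n)
 = 2·32/63 + 6·16/63 + 12·8/63 + 20·4/63 + 30·2/63 + 42·1/63
 = 64/63 + 32/21 + 32/21 + 80/63 + 20/21 + 2/3
 = 146/21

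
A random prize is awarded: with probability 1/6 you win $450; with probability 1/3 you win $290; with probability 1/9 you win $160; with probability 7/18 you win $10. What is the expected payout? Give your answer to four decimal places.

193.3333

E[payout] = 450·1/6 + 290·1/3 + 160·1/9 + 10·7/18
 = 75 + 290/3 + 160/9 + 35/9
 = 580/3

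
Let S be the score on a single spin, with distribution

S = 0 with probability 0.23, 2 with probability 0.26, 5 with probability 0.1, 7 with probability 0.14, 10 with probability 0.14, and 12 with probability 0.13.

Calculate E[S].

4.96

E[S] = Σ s·P(S=s)
 = 0·0.23 + 2·0.26 + 5·0.1 + 7·0.14 + 10·0.14 + 12·0.13
 = 0 + 0.52 + 0.5 + 0.98 + 1.4 + 1.56
 = 4.96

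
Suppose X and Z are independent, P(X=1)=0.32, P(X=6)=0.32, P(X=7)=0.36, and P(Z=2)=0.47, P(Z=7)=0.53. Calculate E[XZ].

E[XZ] = Σ_x Σ_z xz · P(X=x)P(Z=z)
 = 2·0.1504 + 7·0.1696 + 12·0.1504 + 42·0.1696 + 14·0.1692 + 49·0.1908
 = 0.3008 + 1.1872 + 1.8048 + 7.1232 + 2.3688 + 9.3492
 = 22.134

22.134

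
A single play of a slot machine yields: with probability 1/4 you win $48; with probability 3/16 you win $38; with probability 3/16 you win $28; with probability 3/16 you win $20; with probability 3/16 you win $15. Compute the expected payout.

E[payout] = 48·1/4 + 38·3/16 + 28·3/16 + 20·3/16 + 15·3/16
 = 12 + 57/8 + 21/4 + 15/4 + 45/16
 = 495/16

30.9375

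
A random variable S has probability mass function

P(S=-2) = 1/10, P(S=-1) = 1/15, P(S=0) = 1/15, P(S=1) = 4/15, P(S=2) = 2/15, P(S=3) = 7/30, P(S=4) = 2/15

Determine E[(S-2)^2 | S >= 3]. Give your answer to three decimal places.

P(S >= 3) = 7/30 + 2/15 = 11/30.
E[(S-2)^2 | S >= 3] = [1·7/30 + 4·2/15] / (11/30)
 = 23/30 / (11/30)
 = 23/11

2.091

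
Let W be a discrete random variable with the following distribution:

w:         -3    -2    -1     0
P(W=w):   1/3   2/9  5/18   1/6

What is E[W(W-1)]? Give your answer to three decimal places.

5.889

E[W(W-1)] = Σ w(w-1)·P(W=w)
 = 12·1/3 + 6·2/9 + 2·5/18 + 0·1/6
 = 4 + 4/3 + 5/9 + 0
 = 53/9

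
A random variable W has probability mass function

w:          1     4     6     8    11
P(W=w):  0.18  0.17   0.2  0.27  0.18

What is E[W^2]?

E[W^2] = Σ w^2·P(W=w)
 = 1·0.18 + 16·0.17 + 36·0.2 + 64·0.27 + 121·0.18
 = 0.18 + 2.72 + 7.2 + 17.28 + 21.78
 = 49.16

49.16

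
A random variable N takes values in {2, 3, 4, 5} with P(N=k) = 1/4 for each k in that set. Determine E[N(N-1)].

E[N(N-1)] = Σ n(n-1)·P(N=n)
 = 2·1/4 + 6·1/4 + 12·1/4 + 20·1/4
 = 1/2 + 3/2 + 3 + 5
 = 10

10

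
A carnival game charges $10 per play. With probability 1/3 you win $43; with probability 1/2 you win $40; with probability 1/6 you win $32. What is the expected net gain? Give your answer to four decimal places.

E[payout] = 43·1/3 + 40·1/2 + 32·1/6
 = 43/3 + 20 + 16/3
 = 119/3
Net = 119/3 - 10 = 89/3

29.6667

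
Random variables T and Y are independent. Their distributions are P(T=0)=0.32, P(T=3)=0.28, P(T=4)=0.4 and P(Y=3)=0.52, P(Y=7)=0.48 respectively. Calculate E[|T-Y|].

E[|T-Y|] = Σ_t Σ_y |t-y| · P(T=t)P(Y=y)
 = 3·0.1664 + 7·0.1536 + 0·0.1456 + 4·0.1344 + 1·0.208 + 3·0.192
 = 0.4992 + 1.0752 + 0 + 0.5376 + 0.208 + 0.576
 = 2.896

2.896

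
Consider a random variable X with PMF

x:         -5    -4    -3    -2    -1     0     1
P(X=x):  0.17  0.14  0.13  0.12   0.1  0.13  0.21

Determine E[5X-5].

-14.65

E[5X-5] = Σ (5x-5)·P(X=x)
 = (-30)·0.17 + (-25)·0.14 + (-20)·0.13 + (-15)·0.12 + (-10)·0.1 + (-5)·0.13 + 0·0.21
 = (-5.1) + (-3.5) + (-2.6) + (-1.8) + (-1) + (-0.65) + 0
 = -14.65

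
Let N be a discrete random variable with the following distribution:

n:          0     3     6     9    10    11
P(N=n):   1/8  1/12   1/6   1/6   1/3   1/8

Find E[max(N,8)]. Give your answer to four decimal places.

E[max(N,8)] = Σ max(n,8)·P(N=n)
 = 8·1/8 + 8·1/12 + 8·1/6 + 9·1/6 + 10·1/3 + 11·1/8
 = 1 + 2/3 + 4/3 + 3/2 + 10/3 + 11/8
 = 221/24

9.2083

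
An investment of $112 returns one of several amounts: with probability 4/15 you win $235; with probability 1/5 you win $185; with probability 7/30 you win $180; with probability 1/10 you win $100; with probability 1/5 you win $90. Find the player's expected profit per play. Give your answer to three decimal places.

E[payout] = 235·4/15 + 185·1/5 + 180·7/30 + 100·1/10 + 90·1/5
 = 188/3 + 37 + 42 + 10 + 18
 = 509/3
Net = 509/3 - 112 = 173/3

57.667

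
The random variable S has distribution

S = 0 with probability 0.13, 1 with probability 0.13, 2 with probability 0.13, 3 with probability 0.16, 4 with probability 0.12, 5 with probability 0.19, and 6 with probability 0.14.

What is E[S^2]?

13.8

E[S^2] = Σ s^2·P(S=s)
 = 0·0.13 + 1·0.13 + 4·0.13 + 9·0.16 + 16·0.12 + 25·0.19 + 36·0.14
 = 0 + 0.13 + 0.52 + 1.44 + 1.92 + 4.75 + 5.04
 = 13.8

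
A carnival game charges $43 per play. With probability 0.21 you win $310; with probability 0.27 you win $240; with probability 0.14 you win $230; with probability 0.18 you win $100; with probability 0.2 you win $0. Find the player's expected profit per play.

E[payout] = 310·0.21 + 240·0.27 + 230·0.14 + 100·0.18 + 0·0.2
 = 65.1 + 64.8 + 32.2 + 18 + 0
 = 180.1
Net = 180.1 - 43 = 137.1

137.1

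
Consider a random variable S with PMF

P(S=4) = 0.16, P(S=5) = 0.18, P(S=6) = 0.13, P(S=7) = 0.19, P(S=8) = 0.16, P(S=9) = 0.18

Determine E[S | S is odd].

P(S is odd) = 0.18 + 0.19 + 0.18 = 0.55.
E[S | S is odd] = [5·0.18 + 7·0.19 + 9·0.18] / 0.55
 = 3.85 / 0.55
 = 7

7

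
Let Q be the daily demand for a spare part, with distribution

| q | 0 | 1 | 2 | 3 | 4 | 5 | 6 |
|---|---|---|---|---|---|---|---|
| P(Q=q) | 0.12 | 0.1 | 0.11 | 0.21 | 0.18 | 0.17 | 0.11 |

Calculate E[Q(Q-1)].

10.34

E[Q(Q-1)] = Σ q(q-1)·P(Q=q)
 = 0·0.12 + 0·0.1 + 2·0.11 + 6·0.21 + 12·0.18 + 20·0.17 + 30·0.11
 = 0 + 0 + 0.22 + 1.26 + 2.16 + 3.4 + 3.3
 = 10.34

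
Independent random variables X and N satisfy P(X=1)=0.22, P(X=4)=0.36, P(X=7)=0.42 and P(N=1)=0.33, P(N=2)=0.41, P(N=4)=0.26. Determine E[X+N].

E[X+N] = Σ_x Σ_n (x+n) · P(X=x)P(N=n)
 = 2·0.0726 + 3·0.0902 + 5·0.0572 + 5·0.1188 + 6·0.1476 + 8·0.0936 + 8·0.1386 + 9·0.1722 + 11·0.1092
 = 0.1452 + 0.2706 + 0.286 + 0.594 + 0.8856 + 0.7488 + 1.1088 + 1.5498 + 1.2012
 = 6.79

6.79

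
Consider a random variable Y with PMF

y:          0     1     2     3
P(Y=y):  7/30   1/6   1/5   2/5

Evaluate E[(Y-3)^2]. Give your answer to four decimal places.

2.9667

E[(Y-3)^2] = Σ (y-3)^2·P(Y=y)
 = 9·7/30 + 4·1/6 + 1·1/5 + 0·2/5
 = 21/10 + 2/3 + 1/5 + 0
 = 89/30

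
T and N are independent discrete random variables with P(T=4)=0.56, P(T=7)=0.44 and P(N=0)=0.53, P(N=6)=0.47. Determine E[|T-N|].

3.5528

E[|T-N|] = Σ_t Σ_n |t-n| · P(T=t)P(N=n)
 = 4·0.2968 + 2·0.2632 + 7·0.2332 + 1·0.2068
 = 1.1872 + 0.5264 + 1.6324 + 0.2068
 = 3.5528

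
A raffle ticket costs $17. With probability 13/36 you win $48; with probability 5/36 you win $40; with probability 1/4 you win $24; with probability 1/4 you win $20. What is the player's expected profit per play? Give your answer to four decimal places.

E[payout] = 48·13/36 + 40·5/36 + 24·1/4 + 20·1/4
 = 52/3 + 50/9 + 6 + 5
 = 305/9
Net = 305/9 - 17 = 152/9

16.8889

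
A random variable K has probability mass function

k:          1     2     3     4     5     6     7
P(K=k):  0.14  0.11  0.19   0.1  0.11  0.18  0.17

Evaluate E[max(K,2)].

4.29

E[max(K,2)] = Σ max(k,2)·P(K=k)
 = 2·0.14 + 2·0.11 + 3·0.19 + 4·0.1 + 5·0.11 + 6·0.18 + 7·0.17
 = 0.28 + 0.22 + 0.57 + 0.4 + 0.55 + 1.08 + 1.19
 = 4.29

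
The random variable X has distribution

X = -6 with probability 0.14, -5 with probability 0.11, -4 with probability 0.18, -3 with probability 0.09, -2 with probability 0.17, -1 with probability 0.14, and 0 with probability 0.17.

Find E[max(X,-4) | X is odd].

-2.5

P(X is odd) = 0.11 + 0.09 + 0.14 = 0.34.
E[max(X,-4) | X is odd] = [(-4)·0.11 + (-3)·0.09 + (-1)·0.14] / 0.34
 = -0.85 / 0.34
 = -5/2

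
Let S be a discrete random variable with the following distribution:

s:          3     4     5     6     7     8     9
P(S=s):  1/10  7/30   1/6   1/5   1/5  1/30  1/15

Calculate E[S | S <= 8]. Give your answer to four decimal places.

P(S <= 8) = 1/10 + 7/30 + 1/6 + 1/5 + 1/5 + 1/30 = 14/15.
E[S | S <= 8] = [3·1/10 + 4·7/30 + 5·1/6 + 6·1/5 + 7·1/5 + 8·1/30] / (14/15)
 = 74/15 / (14/15)
 = 37/7

5.2857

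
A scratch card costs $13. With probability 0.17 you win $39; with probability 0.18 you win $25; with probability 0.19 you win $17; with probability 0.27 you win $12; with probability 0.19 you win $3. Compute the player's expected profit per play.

E[payout] = 39·0.17 + 25·0.18 + 17·0.19 + 12·0.27 + 3·0.19
 = 6.63 + 4.5 + 3.23 + 3.24 + 0.57
 = 18.17
Net = 18.17 - 13 = 5.17

5.17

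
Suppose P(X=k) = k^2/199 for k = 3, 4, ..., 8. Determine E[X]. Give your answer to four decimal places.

6.4673

E[X] = Σ x·P(X=x)
 = 3·9/199 + 4·16/199 + 5·25/199 + 6·36/199 + 7·49/199 + 8·64/199
 = 27/199 + 64/199 + 125/199 + 216/199 + 343/199 + 512/199
 = 1287/199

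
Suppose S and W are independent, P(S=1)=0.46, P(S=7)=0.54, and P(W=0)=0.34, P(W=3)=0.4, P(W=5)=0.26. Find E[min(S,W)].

1.6536

E[min(S,W)] = Σ_s Σ_w min(s,w) · P(S=s)P(W=w)
 = 0·0.1564 + 1·0.184 + 1·0.1196 + 0·0.1836 + 3·0.216 + 5·0.1404
 = 0 + 0.184 + 0.1196 + 0 + 0.648 + 0.702
 = 1.6536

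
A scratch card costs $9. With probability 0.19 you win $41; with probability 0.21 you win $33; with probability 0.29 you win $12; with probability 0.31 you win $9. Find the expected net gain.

11.99

E[payout] = 41·0.19 + 33·0.21 + 12·0.29 + 9·0.31
 = 7.79 + 6.93 + 3.48 + 2.79
 = 20.99
Net = 20.99 - 9 = 11.99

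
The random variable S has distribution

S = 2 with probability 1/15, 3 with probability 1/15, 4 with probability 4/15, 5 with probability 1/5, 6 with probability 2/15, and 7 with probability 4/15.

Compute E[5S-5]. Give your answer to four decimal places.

20.3333

E[5S-5] = Σ (5s-5)·P(S=s)
 = 5·1/15 + 10·1/15 + 15·4/15 + 20·1/5 + 25·2/15 + 30·4/15
 = 1/3 + 2/3 + 4 + 4 + 10/3 + 8
 = 61/3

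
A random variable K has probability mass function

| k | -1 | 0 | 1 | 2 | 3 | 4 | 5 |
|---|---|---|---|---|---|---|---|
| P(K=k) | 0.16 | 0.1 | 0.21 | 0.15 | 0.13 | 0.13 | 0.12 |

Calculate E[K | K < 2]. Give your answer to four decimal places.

P(K < 2) = 0.16 + 0.1 + 0.21 = 0.47.
E[K | K < 2] = [(-1)·0.16 + 0·0.1 + 1·0.21] / 0.47
 = 0.05 / 0.47
 = 5/47

0.1064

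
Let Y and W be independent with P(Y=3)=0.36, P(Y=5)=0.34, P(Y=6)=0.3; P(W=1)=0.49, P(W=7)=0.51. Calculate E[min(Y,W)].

2.8258

E[min(Y,W)] = Σ_y Σ_w min(y,w) · P(Y=y)P(W=w)
 = 1·0.1764 + 3·0.1836 + 1·0.1666 + 5·0.1734 + 1·0.147 + 6·0.153
 = 0.1764 + 0.5508 + 0.1666 + 0.867 + 0.147 + 0.918
 = 2.8258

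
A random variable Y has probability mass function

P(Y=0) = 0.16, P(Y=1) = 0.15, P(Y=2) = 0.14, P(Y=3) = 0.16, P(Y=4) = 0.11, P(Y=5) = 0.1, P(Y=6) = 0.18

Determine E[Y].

2.93

E[Y] = Σ y·P(Y=y)
 = 0·0.16 + 1·0.15 + 2·0.14 + 3·0.16 + 4·0.11 + 5·0.1 + 6·0.18
 = 0 + 0.15 + 0.28 + 0.48 + 0.44 + 0.5 + 1.08
 = 2.93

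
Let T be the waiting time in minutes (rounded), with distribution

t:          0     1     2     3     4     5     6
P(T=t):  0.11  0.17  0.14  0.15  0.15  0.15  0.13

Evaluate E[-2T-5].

E[-2T-5] = Σ (-2t-5)·P(T=t)
 = (-5)·0.11 + (-7)·0.17 + (-9)·0.14 + (-11)·0.15 + (-13)·0.15 + (-15)·0.15 + (-17)·0.13
 = (-0.55) + (-1.19) + (-1.26) + (-1.65) + (-1.95) + (-2.25) + (-2.21)
 = -11.06

-11.06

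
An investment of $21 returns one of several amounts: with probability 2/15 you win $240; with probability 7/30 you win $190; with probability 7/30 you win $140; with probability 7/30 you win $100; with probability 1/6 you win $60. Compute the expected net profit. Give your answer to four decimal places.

121.3333

E[payout] = 240·2/15 + 190·7/30 + 140·7/30 + 100·7/30 + 60·1/6
 = 32 + 133/3 + 98/3 + 70/3 + 10
 = 427/3
Net = 427/3 - 21 = 364/3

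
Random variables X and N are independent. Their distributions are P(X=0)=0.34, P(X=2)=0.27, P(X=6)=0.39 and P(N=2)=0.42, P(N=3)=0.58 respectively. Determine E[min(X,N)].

1.5462

E[min(X,N)] = Σ_x Σ_n min(x,n) · P(X=x)P(N=n)
 = 0·0.1428 + 0·0.1972 + 2·0.1134 + 2·0.1566 + 2·0.1638 + 3·0.2262
 = 0 + 0 + 0.2268 + 0.3132 + 0.3276 + 0.6786
 = 1.5462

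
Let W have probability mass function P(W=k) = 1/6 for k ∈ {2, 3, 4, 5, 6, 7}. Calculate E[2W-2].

E[2W-2] = Σ (2w-2)·P(W=w)
 = 2·1/6 + 4·1/6 + 6·1/6 + 8·1/6 + 10·1/6 + 12·1/6
 = 1/3 + 2/3 + 1 + 4/3 + 5/3 + 2
 = 7

7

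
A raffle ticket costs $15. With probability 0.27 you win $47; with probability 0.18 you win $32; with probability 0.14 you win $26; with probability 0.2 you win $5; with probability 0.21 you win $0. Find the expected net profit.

E[payout] = 47·0.27 + 32·0.18 + 26·0.14 + 5·0.2 + 0·0.21
 = 12.69 + 5.76 + 3.64 + 1 + 0
 = 23.09
Net = 23.09 - 15 = 8.09

8.09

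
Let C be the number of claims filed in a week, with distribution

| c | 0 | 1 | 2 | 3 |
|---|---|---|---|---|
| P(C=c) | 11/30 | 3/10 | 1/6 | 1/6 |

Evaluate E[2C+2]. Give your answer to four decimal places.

E[2C+2] = Σ (2c+2)·P(C=c)
 = 2·11/30 + 4·3/10 + 6·1/6 + 8·1/6
 = 11/15 + 6/5 + 1 + 4/3
 = 64/15

4.2667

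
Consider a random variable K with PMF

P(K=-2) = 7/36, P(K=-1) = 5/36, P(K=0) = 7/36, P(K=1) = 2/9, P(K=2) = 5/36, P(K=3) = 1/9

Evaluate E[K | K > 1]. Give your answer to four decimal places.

2.4444

P(K > 1) = 5/36 + 1/9 = 1/4.
E[K | K > 1] = [2·5/36 + 3·1/9] / (1/4)
 = 11/18 / (1/4)
 = 22/9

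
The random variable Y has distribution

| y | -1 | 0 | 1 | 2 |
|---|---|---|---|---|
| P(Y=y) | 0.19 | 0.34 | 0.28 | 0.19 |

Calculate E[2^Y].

E[2^Y] = Σ 2^y·P(Y=y)
 = 0.5·0.19 + 1·0.34 + 2·0.28 + 4·0.19
 = 0.095 + 0.34 + 0.56 + 0.76
 = 1.755

1.755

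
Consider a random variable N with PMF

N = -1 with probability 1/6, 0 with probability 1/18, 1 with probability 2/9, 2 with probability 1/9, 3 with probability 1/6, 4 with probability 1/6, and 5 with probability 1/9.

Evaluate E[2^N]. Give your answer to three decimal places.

E[2^N] = Σ 2^n·P(N=n)
 = 1/2·1/6 + 1·1/18 + 2·2/9 + 4·1/9 + 8·1/6 + 16·1/6 + 32·1/9
 = 1/12 + 1/18 + 4/9 + 4/9 + 4/3 + 8/3 + 32/9
 = 103/12

8.583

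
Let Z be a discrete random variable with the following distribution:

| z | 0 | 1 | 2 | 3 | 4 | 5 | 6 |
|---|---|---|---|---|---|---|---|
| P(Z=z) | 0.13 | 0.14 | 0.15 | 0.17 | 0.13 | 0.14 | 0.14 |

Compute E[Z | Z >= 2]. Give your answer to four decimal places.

3.9315

P(Z >= 2) = 0.15 + 0.17 + 0.13 + 0.14 + 0.14 = 0.73.
E[Z | Z >= 2] = [2·0.15 + 3·0.17 + 4·0.13 + 5·0.14 + 6·0.14] / 0.73
 = 2.87 / 0.73
 = 287/73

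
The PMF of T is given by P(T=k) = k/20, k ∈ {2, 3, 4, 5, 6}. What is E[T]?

E[T] = Σ t·P(T=t)
 = 2·1/10 + 3·3/20 + 4·1/5 + 5·1/4 + 6·3/10
 = 1/5 + 9/20 + 4/5 + 5/4 + 9/5
 = 9/2

4.5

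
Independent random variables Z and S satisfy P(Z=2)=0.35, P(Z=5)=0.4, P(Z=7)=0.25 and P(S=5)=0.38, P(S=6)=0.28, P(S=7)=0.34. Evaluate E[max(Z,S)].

E[max(Z,S)] = Σ_z Σ_s max(z,s) · P(Z=z)P(S=s)
 = 5·0.133 + 6·0.098 + 7·0.119 + 5·0.152 + 6·0.112 + 7·0.136 + 7·0.095 + 7·0.07 + 7·0.085
 = 0.665 + 0.588 + 0.833 + 0.76 + 0.672 + 0.952 + 0.665 + 0.49 + 0.595
 = 6.22

6.22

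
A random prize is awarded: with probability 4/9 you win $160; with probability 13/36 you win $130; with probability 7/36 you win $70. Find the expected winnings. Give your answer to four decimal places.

131.6667

E[payout] = 160·4/9 + 130·13/36 + 70·7/36
 = 640/9 + 845/18 + 245/18
 = 395/3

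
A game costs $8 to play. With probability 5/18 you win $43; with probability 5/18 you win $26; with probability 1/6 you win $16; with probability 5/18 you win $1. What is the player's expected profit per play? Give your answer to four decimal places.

14.1111

E[payout] = 43·5/18 + 26·5/18 + 16·1/6 + 1·5/18
 = 215/18 + 65/9 + 8/3 + 5/18
 = 199/9
Net = 199/9 - 8 = 127/9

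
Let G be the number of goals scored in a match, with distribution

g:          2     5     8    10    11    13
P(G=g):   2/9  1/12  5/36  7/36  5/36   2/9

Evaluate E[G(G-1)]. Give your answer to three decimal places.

E[G(G-1)] = Σ g(g-1)·P(G=g)
 = 2·2/9 + 20·1/12 + 56·5/36 + 90·7/36 + 110·5/36 + 156·2/9
 = 4/9 + 5/3 + 70/9 + 35/2 + 275/18 + 104/3
 = 232/3

77.333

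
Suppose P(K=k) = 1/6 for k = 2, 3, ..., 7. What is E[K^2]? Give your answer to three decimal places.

23.167

E[K^2] = Σ k^2·P(K=k)
 = 4·1/6 + 9·1/6 + 16·1/6 + 25·1/6 + 36·1/6 + 49·1/6
 = 2/3 + 3/2 + 8/3 + 25/6 + 6 + 49/6
 = 139/6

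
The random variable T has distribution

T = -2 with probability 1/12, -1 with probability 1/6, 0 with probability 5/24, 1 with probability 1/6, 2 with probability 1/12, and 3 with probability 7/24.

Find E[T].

0.875

E[T] = Σ t·P(T=t)
 = (-2)·1/12 + (-1)·1/6 + 0·5/24 + 1·1/6 + 2·1/12 + 3·7/24
 = (-1/6) + (-1/6) + 0 + 1/6 + 1/6 + 7/8
 = 7/8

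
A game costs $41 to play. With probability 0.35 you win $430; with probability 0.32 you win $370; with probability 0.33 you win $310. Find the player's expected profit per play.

E[payout] = 430·0.35 + 370·0.32 + 310·0.33
 = 150.5 + 118.4 + 102.3
 = 371.2
Net = 371.2 - 41 = 330.2

330.2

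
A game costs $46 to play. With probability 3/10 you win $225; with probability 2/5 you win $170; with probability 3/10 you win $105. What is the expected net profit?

E[payout] = 225·3/10 + 170·2/5 + 105·3/10
 = 135/2 + 68 + 63/2
 = 167
Net = 167 - 46 = 121

121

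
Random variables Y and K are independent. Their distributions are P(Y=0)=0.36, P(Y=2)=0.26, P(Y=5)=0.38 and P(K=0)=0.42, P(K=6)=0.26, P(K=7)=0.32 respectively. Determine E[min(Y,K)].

E[min(Y,K)] = Σ_y Σ_k min(y,k) · P(Y=y)P(K=k)
 = 0·0.1512 + 0·0.0936 + 0·0.1152 + 0·0.1092 + 2·0.0676 + 2·0.0832 + 0·0.1596 + 5·0.0988 + 5·0.1216
 = 0 + 0 + 0 + 0 + 0.1352 + 0.1664 + 0 + 0.494 + 0.608
 = 1.4036

1.4036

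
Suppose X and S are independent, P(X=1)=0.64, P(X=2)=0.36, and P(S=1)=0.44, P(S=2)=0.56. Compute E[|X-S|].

0.5168

E[|X-S|] = Σ_x Σ_s |x-s| · P(X=x)P(S=s)
 = 0·0.2816 + 1·0.3584 + 1·0.1584 + 0·0.2016
 = 0 + 0.3584 + 0.1584 + 0
 = 0.5168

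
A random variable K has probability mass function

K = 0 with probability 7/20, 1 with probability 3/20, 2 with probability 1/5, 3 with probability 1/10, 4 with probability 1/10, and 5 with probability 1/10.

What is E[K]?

E[K] = Σ k·P(K=k)
 = 0·7/20 + 1·3/20 + 2·1/5 + 3·1/10 + 4·1/10 + 5·1/10
 = 0 + 3/20 + 2/5 + 3/10 + 2/5 + 1/2
 = 7/4

1.75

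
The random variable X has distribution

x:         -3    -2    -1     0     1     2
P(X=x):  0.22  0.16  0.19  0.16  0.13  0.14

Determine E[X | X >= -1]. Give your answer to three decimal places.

0.355

P(X >= -1) = 0.19 + 0.16 + 0.13 + 0.14 = 0.62.
E[X | X >= -1] = [(-1)·0.19 + 0·0.16 + 1·0.13 + 2·0.14] / 0.62
 = 0.22 / 0.62
 = 11/31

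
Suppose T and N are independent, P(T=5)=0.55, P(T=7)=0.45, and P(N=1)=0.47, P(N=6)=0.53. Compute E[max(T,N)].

E[max(T,N)] = Σ_t Σ_n max(t,n) · P(T=t)P(N=n)
 = 5·0.2585 + 6·0.2915 + 7·0.2115 + 7·0.2385
 = 1.2925 + 1.749 + 1.4805 + 1.6695
 = 6.1915

6.1915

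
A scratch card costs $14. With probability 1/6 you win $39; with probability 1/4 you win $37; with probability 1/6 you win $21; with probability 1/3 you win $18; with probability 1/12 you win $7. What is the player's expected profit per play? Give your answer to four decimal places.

E[payout] = 39·1/6 + 37·1/4 + 21·1/6 + 18·1/3 + 7·1/12
 = 13/2 + 37/4 + 7/2 + 6 + 7/12
 = 155/6
Net = 155/6 - 14 = 71/6

11.8333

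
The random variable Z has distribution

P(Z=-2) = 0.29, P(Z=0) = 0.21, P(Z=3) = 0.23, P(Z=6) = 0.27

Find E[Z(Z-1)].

E[Z(Z-1)] = Σ z(z-1)·P(Z=z)
 = 6·0.29 + 0·0.21 + 6·0.23 + 30·0.27
 = 1.74 + 0 + 1.38 + 8.1
 = 11.22

11.22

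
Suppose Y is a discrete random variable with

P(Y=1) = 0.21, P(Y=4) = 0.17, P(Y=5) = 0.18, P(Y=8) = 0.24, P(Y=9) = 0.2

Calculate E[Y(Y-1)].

E[Y(Y-1)] = Σ y(y-1)·P(Y=y)
 = 0·0.21 + 12·0.17 + 20·0.18 + 56·0.24 + 72·0.2
 = 0 + 2.04 + 3.6 + 13.44 + 14.4
 = 33.48

33.48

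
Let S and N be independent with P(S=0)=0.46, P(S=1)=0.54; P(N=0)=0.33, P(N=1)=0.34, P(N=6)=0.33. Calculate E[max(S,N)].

E[max(S,N)] = Σ_s Σ_n max(s,n) · P(S=s)P(N=n)
 = 0·0.1518 + 1·0.1564 + 6·0.1518 + 1·0.1782 + 1·0.1836 + 6·0.1782
 = 0 + 0.1564 + 0.9108 + 0.1782 + 0.1836 + 1.0692
 = 2.4982

2.4982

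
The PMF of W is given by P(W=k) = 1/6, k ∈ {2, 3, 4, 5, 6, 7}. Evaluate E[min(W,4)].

3.5

E[min(W,4)] = Σ min(w,4)·P(W=w)
 = 2·1/6 + 3·1/6 + 4·1/6 + 4·1/6 + 4·1/6 + 4·1/6
 = 1/3 + 1/2 + 2/3 + 2/3 + 2/3 + 2/3
 = 7/2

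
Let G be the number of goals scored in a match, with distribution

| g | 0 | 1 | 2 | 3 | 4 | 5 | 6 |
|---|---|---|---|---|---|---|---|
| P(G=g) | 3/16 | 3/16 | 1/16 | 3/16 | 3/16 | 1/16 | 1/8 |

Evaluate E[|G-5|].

2.5625

E[|G-5|] = Σ |g-5|·P(G=g)
 = 5·3/16 + 4·3/16 + 3·1/16 + 2·3/16 + 1·3/16 + 0·1/16 + 1·1/8
 = 15/16 + 3/4 + 3/16 + 3/8 + 3/16 + 0 + 1/8
 = 41/16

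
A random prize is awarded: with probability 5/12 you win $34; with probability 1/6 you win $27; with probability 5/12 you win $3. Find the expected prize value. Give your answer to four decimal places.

E[payout] = 34·5/12 + 27·1/6 + 3·5/12
 = 85/6 + 9/2 + 5/4
 = 239/12

19.9167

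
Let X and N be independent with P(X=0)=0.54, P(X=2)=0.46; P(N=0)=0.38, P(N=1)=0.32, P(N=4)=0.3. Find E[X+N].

E[X+N] = Σ_x Σ_n (x+n) · P(X=x)P(N=n)
 = 0·0.2052 + 1·0.1728 + 4·0.162 + 2·0.1748 + 3·0.1472 + 6·0.138
 = 0 + 0.1728 + 0.648 + 0.3496 + 0.4416 + 0.828
 = 2.44

2.44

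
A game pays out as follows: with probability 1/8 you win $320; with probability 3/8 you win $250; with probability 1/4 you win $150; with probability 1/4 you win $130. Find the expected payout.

E[payout] = 320·1/8 + 250·3/8 + 150·1/4 + 130·1/4
 = 40 + 375/4 + 75/2 + 65/2
 = 815/4

203.75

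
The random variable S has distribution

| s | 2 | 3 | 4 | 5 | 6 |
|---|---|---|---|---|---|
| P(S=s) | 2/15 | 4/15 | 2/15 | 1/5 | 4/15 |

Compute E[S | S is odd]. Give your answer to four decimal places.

3.8571

P(S is odd) = 4/15 + 1/5 = 7/15.
E[S | S is odd] = [3·4/15 + 5·1/5] / (7/15)
 = 9/5 / (7/15)
 = 27/7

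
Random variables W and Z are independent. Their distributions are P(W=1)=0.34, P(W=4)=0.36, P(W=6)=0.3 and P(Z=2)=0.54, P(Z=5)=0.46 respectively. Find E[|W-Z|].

E[|W-Z|] = Σ_w Σ_z |w-z| · P(W=w)P(Z=z)
 = 1·0.1836 + 4·0.1564 + 2·0.1944 + 1·0.1656 + 4·0.162 + 1·0.138
 = 0.1836 + 0.6256 + 0.3888 + 0.1656 + 0.648 + 0.138
 = 2.1496

2.1496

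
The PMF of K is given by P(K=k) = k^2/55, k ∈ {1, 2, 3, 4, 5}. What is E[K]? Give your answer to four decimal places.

4.0909

E[K] = Σ k·P(K=k)
 = 1·1/55 + 2·4/55 + 3·9/55 + 4·16/55 + 5·5/11
 = 1/55 + 8/55 + 27/55 + 64/55 + 25/11
 = 45/11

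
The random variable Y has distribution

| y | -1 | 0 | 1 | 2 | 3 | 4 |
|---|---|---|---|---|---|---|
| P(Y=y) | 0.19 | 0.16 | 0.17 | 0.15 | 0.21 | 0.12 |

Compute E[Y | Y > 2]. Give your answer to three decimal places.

P(Y > 2) = 0.21 + 0.12 = 0.33.
E[Y | Y > 2] = [3·0.21 + 4·0.12] / 0.33
 = 1.11 / 0.33
 = 37/11

3.364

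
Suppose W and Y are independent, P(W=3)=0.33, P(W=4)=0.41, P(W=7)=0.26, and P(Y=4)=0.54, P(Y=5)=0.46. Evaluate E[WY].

E[WY] = Σ_w Σ_y wy · P(W=w)P(Y=y)
 = 12·0.1782 + 15·0.1518 + 16·0.2214 + 20·0.1886 + 28·0.1404 + 35·0.1196
 = 2.1384 + 2.277 + 3.5424 + 3.772 + 3.9312 + 4.186
 = 19.847

19.847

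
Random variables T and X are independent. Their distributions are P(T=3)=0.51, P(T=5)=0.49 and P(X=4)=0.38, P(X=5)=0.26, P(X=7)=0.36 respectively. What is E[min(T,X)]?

3.7938

E[min(T,X)] = Σ_t Σ_x min(t,x) · P(T=t)P(X=x)
 = 3·0.1938 + 3·0.1326 + 3·0.1836 + 4·0.1862 + 5·0.1274 + 5·0.1764
 = 0.5814 + 0.3978 + 0.5508 + 0.7448 + 0.637 + 0.882
 = 3.7938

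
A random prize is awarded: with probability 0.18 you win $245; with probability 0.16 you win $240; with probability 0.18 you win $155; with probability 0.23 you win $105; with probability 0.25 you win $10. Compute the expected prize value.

E[payout] = 245·0.18 + 240·0.16 + 155·0.18 + 105·0.23 + 10·0.25
 = 44.1 + 38.4 + 27.9 + 24.15 + 2.5
 = 137.05

137.05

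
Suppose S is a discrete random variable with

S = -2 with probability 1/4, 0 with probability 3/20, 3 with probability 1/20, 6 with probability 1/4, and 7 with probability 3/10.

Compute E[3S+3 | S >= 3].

P(S >= 3) = 1/20 + 1/4 + 3/10 = 3/5.
E[3S+3 | S >= 3] = [12·1/20 + 21·1/4 + 24·3/10] / (3/5)
 = 261/20 / (3/5)
 = 87/4

21.75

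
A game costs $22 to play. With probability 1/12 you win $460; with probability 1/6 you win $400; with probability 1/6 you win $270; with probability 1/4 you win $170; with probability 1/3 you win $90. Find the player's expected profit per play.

E[payout] = 460·1/12 + 400·1/6 + 270·1/6 + 170·1/4 + 90·1/3
 = 115/3 + 200/3 + 45 + 85/2 + 30
 = 445/2
Net = 445/2 - 22 = 401/2

200.5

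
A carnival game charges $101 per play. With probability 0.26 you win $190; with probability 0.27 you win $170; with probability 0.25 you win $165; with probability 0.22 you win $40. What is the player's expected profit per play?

E[payout] = 190·0.26 + 170·0.27 + 165·0.25 + 40·0.22
 = 49.4 + 45.9 + 41.25 + 8.8
 = 145.35
Net = 145.35 - 101 = 44.35

44.35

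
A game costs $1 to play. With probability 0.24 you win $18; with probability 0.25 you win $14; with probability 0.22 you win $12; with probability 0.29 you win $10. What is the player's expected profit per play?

E[payout] = 18·0.24 + 14·0.25 + 12·0.22 + 10·0.29
 = 4.32 + 3.5 + 2.64 + 2.9
 = 13.36
Net = 13.36 - 1 = 12.36

12.36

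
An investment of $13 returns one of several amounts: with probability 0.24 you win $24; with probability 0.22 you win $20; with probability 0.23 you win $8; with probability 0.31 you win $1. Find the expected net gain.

E[payout] = 24·0.24 + 20·0.22 + 8·0.23 + 1·0.31
 = 5.76 + 4.4 + 1.84 + 0.31
 = 12.31
Net = 12.31 - 13 = -0.69

-0.69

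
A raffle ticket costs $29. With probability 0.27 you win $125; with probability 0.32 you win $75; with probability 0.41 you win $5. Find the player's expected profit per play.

E[payout] = 125·0.27 + 75·0.32 + 5·0.41
 = 33.75 + 24 + 2.05
 = 59.8
Net = 59.8 - 29 = 30.8

30.8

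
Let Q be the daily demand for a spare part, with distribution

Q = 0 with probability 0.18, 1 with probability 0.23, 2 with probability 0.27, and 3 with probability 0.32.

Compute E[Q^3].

E[Q^3] = Σ q^3·P(Q=q)
 = 0·0.18 + 1·0.23 + 8·0.27 + 27·0.32
 = 0 + 0.23 + 2.16 + 8.64
 = 11.03

11.03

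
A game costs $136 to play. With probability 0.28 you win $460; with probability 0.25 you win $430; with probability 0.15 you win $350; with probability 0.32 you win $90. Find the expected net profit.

E[payout] = 460·0.28 + 430·0.25 + 350·0.15 + 90·0.32
 = 128.8 + 107.5 + 52.5 + 28.8
 = 317.6
Net = 317.6 - 136 = 181.6

181.6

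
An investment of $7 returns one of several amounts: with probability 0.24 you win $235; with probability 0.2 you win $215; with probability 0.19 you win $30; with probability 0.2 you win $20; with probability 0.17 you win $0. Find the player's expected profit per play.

102.1

E[payout] = 235·0.24 + 215·0.2 + 30·0.19 + 20·0.2 + 0·0.17
 = 56.4 + 43 + 5.7 + 4 + 0
 = 109.1
Net = 109.1 - 7 = 102.1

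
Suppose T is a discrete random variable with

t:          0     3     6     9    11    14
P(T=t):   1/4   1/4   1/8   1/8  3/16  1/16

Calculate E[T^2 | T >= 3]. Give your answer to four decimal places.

P(T >= 3) = 1/4 + 1/8 + 1/8 + 3/16 + 1/16 = 3/4.
E[T^2 | T >= 3] = [9·1/4 + 36·1/8 + 81·1/8 + 121·3/16 + 196·1/16] / (3/4)
 = 829/16 / (3/4)
 = 829/12

69.0833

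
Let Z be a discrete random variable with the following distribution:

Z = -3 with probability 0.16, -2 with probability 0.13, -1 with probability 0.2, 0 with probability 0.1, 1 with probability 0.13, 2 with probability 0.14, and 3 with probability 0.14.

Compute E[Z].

E[Z] = Σ z·P(Z=z)
 = (-3)·0.16 + (-2)·0.13 + (-1)·0.2 + 0·0.1 + 1·0.13 + 2·0.14 + 3·0.14
 = (-0.48) + (-0.26) + (-0.2) + 0 + 0.13 + 0.28 + 0.42
 = -0.11

-0.11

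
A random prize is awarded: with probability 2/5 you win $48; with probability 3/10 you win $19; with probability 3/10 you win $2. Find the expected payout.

E[payout] = 48·2/5 + 19·3/10 + 2·3/10
 = 96/5 + 57/10 + 3/5
 = 51/2

25.5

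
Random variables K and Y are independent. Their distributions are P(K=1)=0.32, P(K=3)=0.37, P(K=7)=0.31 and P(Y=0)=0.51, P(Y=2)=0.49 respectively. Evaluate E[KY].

3.528

E[KY] = Σ_k Σ_y ky · P(K=k)P(Y=y)
 = 0·0.1632 + 2·0.1568 + 0·0.1887 + 6·0.1813 + 0·0.1581 + 14·0.1519
 = 0 + 0.3136 + 0 + 1.0878 + 0 + 2.1266
 = 3.528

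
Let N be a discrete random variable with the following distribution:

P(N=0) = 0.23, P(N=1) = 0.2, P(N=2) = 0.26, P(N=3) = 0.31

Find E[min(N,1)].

0.77

E[min(N,1)] = Σ min(n,1)·P(N=n)
 = 0·0.23 + 1·0.2 + 1·0.26 + 1·0.31
 = 0 + 0.2 + 0.26 + 0.31
 = 0.77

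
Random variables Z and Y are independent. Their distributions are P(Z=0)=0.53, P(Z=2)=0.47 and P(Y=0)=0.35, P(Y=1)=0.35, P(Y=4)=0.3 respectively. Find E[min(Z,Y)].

0.4465

E[min(Z,Y)] = Σ_z Σ_y min(z,y) · P(Z=z)P(Y=y)
 = 0·0.1855 + 0·0.1855 + 0·0.159 + 0·0.1645 + 1·0.1645 + 2·0.141
 = 0 + 0 + 0 + 0 + 0.1645 + 0.282
 = 0.4465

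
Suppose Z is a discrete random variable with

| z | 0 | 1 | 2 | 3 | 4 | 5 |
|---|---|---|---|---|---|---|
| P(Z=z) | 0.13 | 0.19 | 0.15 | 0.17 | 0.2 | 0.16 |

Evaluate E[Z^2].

9.52

E[Z^2] = Σ z^2·P(Z=z)
 = 0·0.13 + 1·0.19 + 4·0.15 + 9·0.17 + 16·0.2 + 25·0.16
 = 0 + 0.19 + 0.6 + 1.53 + 3.2 + 4
 = 9.52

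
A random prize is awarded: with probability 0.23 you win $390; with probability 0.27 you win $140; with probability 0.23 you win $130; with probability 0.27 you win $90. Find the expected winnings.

E[payout] = 390·0.23 + 140·0.27 + 130·0.23 + 90·0.27
 = 89.7 + 37.8 + 29.9 + 24.3
 = 181.7

181.7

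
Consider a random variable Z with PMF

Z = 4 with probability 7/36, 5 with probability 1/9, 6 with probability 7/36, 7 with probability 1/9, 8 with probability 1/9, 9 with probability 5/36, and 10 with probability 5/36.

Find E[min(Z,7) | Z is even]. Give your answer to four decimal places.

P(Z is even) = 7/36 + 7/36 + 1/9 + 5/36 = 23/36.
E[min(Z,7) | Z is even] = [4·7/36 + 6·7/36 + 7·1/9 + 7·5/36] / (23/36)
 = 133/36 / (23/36)
 = 133/23

5.7826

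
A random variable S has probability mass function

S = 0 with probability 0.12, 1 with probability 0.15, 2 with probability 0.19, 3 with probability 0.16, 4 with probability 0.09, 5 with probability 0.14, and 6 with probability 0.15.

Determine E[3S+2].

10.91

E[3S+2] = Σ (3s+2)·P(S=s)
 = 2·0.12 + 5·0.15 + 8·0.19 + 11·0.16 + 14·0.09 + 17·0.14 + 20·0.15
 = 0.24 + 0.75 + 1.52 + 1.76 + 1.26 + 2.38 + 3
 = 10.91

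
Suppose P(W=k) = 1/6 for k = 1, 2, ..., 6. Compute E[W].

3.5

E[W] = Σ w·P(W=w)
 = 1·1/6 + 2·1/6 + 3·1/6 + 4·1/6 + 5·1/6 + 6·1/6
 = 1/6 + 1/3 + 1/2 + 2/3 + 5/6 + 1
 = 7/2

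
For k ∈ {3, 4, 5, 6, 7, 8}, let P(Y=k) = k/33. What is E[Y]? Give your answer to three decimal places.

E[Y] = Σ y·P(Y=y)
 = 3·1/11 + 4·4/33 + 5·5/33 + 6·2/11 + 7·7/33 + 8·8/33
 = 3/11 + 16/33 + 25/33 + 12/11 + 49/33 + 64/33
 = 199/33

6.030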